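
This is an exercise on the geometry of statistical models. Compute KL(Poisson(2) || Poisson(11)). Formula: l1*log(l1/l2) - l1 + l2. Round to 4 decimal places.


KL divergence for Poisson:
KL = l1*log(l1/l2) - l1 + l2.
l1 = 2, l2 = 11.
log(2/11) = -1.704748.
l1*log(l1/l2) = 2 * -1.704748 = -3.409496.
KL = -3.409496 - 2 + 11 = 5.5905

5.5905


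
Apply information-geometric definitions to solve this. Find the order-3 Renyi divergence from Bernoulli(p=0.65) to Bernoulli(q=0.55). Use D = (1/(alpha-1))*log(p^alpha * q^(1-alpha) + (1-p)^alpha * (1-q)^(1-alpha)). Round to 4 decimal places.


Renyi divergence of order alpha between Bernoulli distributions:
D = (1/(alpha-1))*log(p^alpha * q^(1-alpha) + (1-p)^alpha * (1-q)^(1-alpha)).
alpha = 3, p = 0.65, q = 0.55.
p^alpha * q^(1-alpha) = 0.65^3 * 0.55^-2 = 0.907851.
(1-p)^alpha * (1-q)^(1-alpha) = 0.35^3 * 0.45^-2 = 0.211728.
sum = 0.907851 + 0.211728 = 1.11958.
D = (1/2)*log(1.11958) = 0.0565

0.0565


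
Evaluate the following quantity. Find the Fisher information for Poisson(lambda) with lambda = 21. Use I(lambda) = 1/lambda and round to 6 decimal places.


Fisher information for Poisson: I(lambda) = 1/lambda.
lambda = 21.
I(lambda) = 1/21 = 0.047619

0.047619


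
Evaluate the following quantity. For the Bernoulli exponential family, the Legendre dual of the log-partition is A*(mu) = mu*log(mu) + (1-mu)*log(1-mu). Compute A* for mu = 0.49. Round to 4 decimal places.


Legendre transform for Bernoulli:
A*(mu) = mu*log(mu) + (1-mu)*log(1-mu).
mu = 0.49, 1-mu = 0.51.
mu*log(mu) = 0.49*log(0.49) = -0.349541.
(1-mu)*log(1-mu) = 0.51*log(0.51) = -0.343406.
A* = -0.349541 + -0.343406 = -0.6929

-0.6929


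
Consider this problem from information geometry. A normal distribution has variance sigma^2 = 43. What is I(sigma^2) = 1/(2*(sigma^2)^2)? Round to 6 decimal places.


Fisher information for variance: I(sigma^2) = 1/(2*sigma^4).
sigma^2 = 43, so sigma^4 = 1849.
I = 1/(2*1849) = 1/3698 = 0.000270

0.000270


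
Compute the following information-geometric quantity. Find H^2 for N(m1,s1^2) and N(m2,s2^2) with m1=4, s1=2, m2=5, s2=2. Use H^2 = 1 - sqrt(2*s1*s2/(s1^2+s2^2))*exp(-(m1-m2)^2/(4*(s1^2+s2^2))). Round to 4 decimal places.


Squared Hellinger distance for Gaussians:
H^2 = 1 - sqrt(2*s1*s2/(s1^2+s2^2)) * exp(-(m1-m2)^2/(4*(s1^2+s2^2))).
s1^2 = 4, s2^2 = 4, s1^2+s2^2 = 8.
sqrt(2*2*2/(8)) = 1.0.
(m1-m2)^2 = (-1)^2 = 1.
exp(-1/(4*8)) = exp(-0.03125) = 0.969233.
H^2 = 1 - 1.0*0.969233 = 0.0308

0.0308


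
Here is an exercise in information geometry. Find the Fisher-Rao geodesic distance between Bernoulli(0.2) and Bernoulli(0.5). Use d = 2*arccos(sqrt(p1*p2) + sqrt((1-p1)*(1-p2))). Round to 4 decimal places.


Geodesic distance on Bernoulli manifold:
d(p1,p2) = 2*arccos(sqrt(p1*p2) + sqrt((1-p1)*(1-p2))).
sqrt(p1*p2) = sqrt(0.2*0.5) = 0.316228.
sqrt((1-p1)*(1-p2)) = sqrt(0.8*0.5) = 0.632456.
arg = 0.316228 + 0.632456 = 0.948683.
d = 2*arccos(0.948683) = 0.6435

0.6435


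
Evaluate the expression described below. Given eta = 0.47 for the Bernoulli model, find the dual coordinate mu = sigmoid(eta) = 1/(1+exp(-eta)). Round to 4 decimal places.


Dual coordinate (expectation parameter) for Bernoulli:
mu = 1/(1+exp(-eta)).
eta = 0.47.
exp(-eta) = exp(-0.47) = 0.625002.
mu = 1/(1+0.625002) = 0.6154

0.6154


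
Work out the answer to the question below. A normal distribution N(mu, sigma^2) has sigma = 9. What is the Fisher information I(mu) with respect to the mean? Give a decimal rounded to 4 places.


The Fisher information for the mean of a normal distribution is I(mu) = 1/sigma^2.
sigma = 9, so sigma^2 = 81.
I(mu) = 1/81 = 0.0123

0.0123


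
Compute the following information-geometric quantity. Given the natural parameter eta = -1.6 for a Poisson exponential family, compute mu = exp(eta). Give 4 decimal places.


Expectation parameter for Poisson exponential family:
mu = exp(eta).
eta = -1.6.
mu = exp(-1.6) = 0.2019

0.2019


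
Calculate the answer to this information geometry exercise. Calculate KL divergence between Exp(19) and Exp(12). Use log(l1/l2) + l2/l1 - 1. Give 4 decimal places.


KL divergence for exponential family:
KL = log(l1/l2) + l2/l1 - 1.
log(19/12) = 0.459532.
12/19 = 0.631579.
KL = 0.459532 + 0.631579 - 1 = 0.0911

0.0911


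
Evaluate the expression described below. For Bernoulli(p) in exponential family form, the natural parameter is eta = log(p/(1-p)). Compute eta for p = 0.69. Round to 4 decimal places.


Natural parameter for Bernoulli: eta = log(p/(1-p)).
p = 0.69, 1-p = 0.31.
p/(1-p) = 2.225806.
eta = log(2.225806) = 0.8001

0.8001


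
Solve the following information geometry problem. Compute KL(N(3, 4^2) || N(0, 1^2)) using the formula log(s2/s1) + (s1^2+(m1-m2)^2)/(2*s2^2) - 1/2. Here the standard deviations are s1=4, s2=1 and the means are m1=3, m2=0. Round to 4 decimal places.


KL divergence between normal distributions:
KL = log(s2/s1) + (s1^2 + (m1-m2)^2)/(2*s2^2) - 1/2.
log(1/4) = -1.386294.
(4^2 + (3-0)^2)/(2*1^2) = (16 + 9)/2 = 12.5.
KL = -1.386294 + 12.5 - 0.5 = 10.6137

10.6137


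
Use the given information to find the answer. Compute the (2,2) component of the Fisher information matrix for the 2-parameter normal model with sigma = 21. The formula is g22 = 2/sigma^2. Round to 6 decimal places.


For the 2-parameter normal family, the Fisher metric has:
  g11 = 1/sigma^2, g22 = 2/sigma^2.
sigma = 21, sigma^2 = 441.
g22 = 0.004535

0.004535


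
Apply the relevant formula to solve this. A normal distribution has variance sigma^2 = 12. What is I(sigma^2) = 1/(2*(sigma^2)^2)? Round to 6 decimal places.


Fisher information for variance: I(sigma^2) = 1/(2*sigma^4).
sigma^2 = 12, so sigma^4 = 144.
I = 1/(2*144) = 1/288 = 0.003472

0.003472


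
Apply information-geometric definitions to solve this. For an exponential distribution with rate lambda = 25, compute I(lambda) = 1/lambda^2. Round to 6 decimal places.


Fisher information for exponential: I(lambda) = 1/lambda^2.
lambda = 25, lambda^2 = 625.
I = 1/625 = 0.001600

0.001600


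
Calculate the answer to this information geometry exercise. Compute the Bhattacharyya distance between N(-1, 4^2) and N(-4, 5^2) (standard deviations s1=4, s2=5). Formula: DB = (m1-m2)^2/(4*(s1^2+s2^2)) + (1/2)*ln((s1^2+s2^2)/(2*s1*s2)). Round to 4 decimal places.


Bhattacharyya distance between two Gaussians:
DB = (m1-m2)^2/(4*(s1^2+s2^2)) + (1/2)*ln((s1^2+s2^2)/(2*s1*s2)).
(m1-m2)^2 = (3)^2 = 9.
s1^2+s2^2 = 16 + 25 = 41.
term1 = 9/164 = 0.054878.
term2 = 0.5*ln(41/40.0) = 0.012346.
DB = 0.054878 + 0.012346 = 0.0672

0.0672


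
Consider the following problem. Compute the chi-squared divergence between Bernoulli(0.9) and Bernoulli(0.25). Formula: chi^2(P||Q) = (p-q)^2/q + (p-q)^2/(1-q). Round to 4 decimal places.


Chi-squared divergence between Bernoulli distributions:
chi^2 = (p-q)^2/q + (p-q)^2/(1-q).
p = 0.9, q = 0.25, p-q = 0.65.
(p-q)^2 = 0.4225.
term1 = 0.4225/0.25 = 1.69.
term2 = 0.4225/0.75 = 0.563333.
chi^2 = 1.69 + 0.563333 = 2.2533

2.2533


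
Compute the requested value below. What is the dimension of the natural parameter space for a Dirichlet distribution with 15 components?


Exponential family dimension calculation:
Dirichlet with 15 components has 15 natural parameters.

15


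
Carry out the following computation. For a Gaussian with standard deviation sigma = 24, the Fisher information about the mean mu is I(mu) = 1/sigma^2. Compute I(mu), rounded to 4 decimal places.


The Fisher information for the mean of a normal distribution is I(mu) = 1/sigma^2.
sigma = 24, so sigma^2 = 576.
I(mu) = 1/576 = 0.0017

0.0017


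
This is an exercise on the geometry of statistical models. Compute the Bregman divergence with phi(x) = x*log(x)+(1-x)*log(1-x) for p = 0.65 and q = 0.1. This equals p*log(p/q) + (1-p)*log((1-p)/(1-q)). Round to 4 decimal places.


Bregman divergence with negative entropy generator:
D = p*log(p/q) + (1-p)*log((1-p)/(1-q)).
p = 0.65, q = 0.1.
p*log(p/q) = 0.65*log(0.65/0.1) = 1.216671.
(1-p)*log((1-p)/(1-q)) = 0.35*log(0.35/0.9) = -0.330562.
D = 1.216671 + -0.330562 = 0.8861

0.8861


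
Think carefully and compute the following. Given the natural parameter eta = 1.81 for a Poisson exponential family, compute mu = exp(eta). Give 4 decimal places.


Expectation parameter for Poisson exponential family:
mu = exp(eta).
eta = 1.81.
mu = exp(1.81) = 6.1104

6.1104


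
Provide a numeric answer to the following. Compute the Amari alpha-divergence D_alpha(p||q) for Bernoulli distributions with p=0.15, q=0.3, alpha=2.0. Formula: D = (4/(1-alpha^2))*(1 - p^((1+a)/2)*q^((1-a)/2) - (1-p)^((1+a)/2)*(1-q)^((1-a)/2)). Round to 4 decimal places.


Amari alpha-divergence:
D = (4/(1-alpha^2))*(1 - p^((1+a)/2)*q^((1-a)/2) - (1-p)^((1+a)/2)*(1-q)^((1-a)/2)).
alpha = 2.0, p = 0.15, q = 0.3.
e1 = (1+alpha)/2 = 1.5, e2 = (1-alpha)/2 = -0.5.
t1 = p^e1 * q^e2 = 0.15^1.5 * 0.3^-0.5 = 0.106066.
t2 = (1-p)^e1 * (1-q)^e2 = 0.85^1.5 * 0.7^-0.5 = 0.936654.
4/(1-alpha^2) = -1.333333.
D = -1.333333*(1 - 0.106066 - 0.936654) = 0.0570

0.0570


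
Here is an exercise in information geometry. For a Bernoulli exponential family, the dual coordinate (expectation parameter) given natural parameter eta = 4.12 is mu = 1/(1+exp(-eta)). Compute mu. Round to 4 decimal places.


Dual coordinate (expectation parameter) for Bernoulli:
mu = 1/(1+exp(-eta)).
eta = 4.12.
exp(-eta) = exp(-4.12) = 0.016245.
mu = 1/(1+0.016245) = 0.9840

0.9840


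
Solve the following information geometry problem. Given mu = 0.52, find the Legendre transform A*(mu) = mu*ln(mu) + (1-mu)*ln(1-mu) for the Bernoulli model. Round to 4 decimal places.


Legendre transform for Bernoulli:
A*(mu) = mu*log(mu) + (1-mu)*log(1-mu).
mu = 0.52, 1-mu = 0.48.
mu*log(mu) = 0.52*log(0.52) = -0.340042.
(1-mu)*log(1-mu) = 0.48*log(0.48) = -0.352305.
A* = -0.340042 + -0.352305 = -0.6923

-0.6923


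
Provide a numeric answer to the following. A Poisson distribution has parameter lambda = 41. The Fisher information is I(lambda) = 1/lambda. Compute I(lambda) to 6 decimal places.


Fisher information for Poisson: I(lambda) = 1/lambda.
lambda = 41.
I(lambda) = 1/41 = 0.024390

0.024390


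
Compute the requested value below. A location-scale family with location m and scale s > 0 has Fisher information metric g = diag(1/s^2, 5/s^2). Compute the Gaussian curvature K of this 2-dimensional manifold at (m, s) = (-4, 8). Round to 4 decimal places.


The metric has the form g = (A dm^2 + B ds^2)/s^2 with A = 1, B = 5.
Substitute u = sqrt(A/B)*m: g = B*(du^2 + ds^2)/s^2, i.e. B times the
Poincare upper half-plane metric, which has constant Gaussian curvature -1.
Scaling a 2D metric by a constant c divides the Gaussian curvature by c,
so K = -1/B = -1/(5) = -0.2000 everywhere (the point (m, s) = (-4, 8) is irrelevant:
the curvature is constant).
The requested Gaussian curvature is K = -0.2000.

-0.2000


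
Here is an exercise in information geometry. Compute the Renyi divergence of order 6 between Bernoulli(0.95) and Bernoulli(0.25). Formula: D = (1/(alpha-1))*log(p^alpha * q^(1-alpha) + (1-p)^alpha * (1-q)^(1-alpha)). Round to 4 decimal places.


Renyi divergence of order alpha between Bernoulli distributions:
D = (1/(alpha-1))*log(p^alpha * q^(1-alpha) + (1-p)^alpha * (1-q)^(1-alpha)).
alpha = 6, p = 0.95, q = 0.25.
p^alpha * q^(1-alpha) = 0.95^6 * 0.25^-5 = 752.734096.
(1-p)^alpha * (1-q)^(1-alpha) = 0.05^6 * 0.75^-5 = 0.0.
sum = 752.734096 + 0.0 = 752.734096.
D = (1/5)*log(752.734096) = 1.3247

1.3247


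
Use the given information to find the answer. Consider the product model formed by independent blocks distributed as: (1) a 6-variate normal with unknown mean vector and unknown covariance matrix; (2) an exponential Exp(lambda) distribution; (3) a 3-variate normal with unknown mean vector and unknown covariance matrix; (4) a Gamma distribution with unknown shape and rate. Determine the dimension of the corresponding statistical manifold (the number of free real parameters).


The dimension of a statistical manifold equals the number of free
(independent) real parameters of the model. For a product of independent
blocks the parameter counts add.
- 6-variate normal: 6 (mean) + 6*7/2 = 21 (symmetric covariance) = 27.
- exponential (lambda): 1.
- 3-variate normal: 3 (mean) + 3*4/2 = 6 (symmetric covariance) = 9.
- Gamma (shape, rate): 2.
Total = 27 + 1 + 9 + 2 = 39.
Dimension = 39

39


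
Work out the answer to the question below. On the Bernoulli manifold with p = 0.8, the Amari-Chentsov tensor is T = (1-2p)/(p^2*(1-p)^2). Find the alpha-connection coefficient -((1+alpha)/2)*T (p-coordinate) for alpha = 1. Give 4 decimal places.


Skewness (Amari-Chentsov) tensor: T = (1-2p)/(p^2*(1-p)^2).
p = 0.8, 1-2p = -0.6, p^2 = 0.64, (1-p)^2 = 0.04.
T = -0.6/(0.64 * 0.04) = -23.4375.
In the p-coordinate, Gamma^(alpha) = Gamma^(0) - (alpha/2)*T with Gamma^(0) = (1/2)*g'(p) = -T/2,
so Gamma^(alpha) = -((1+alpha)/2)*T.
alpha = 1, -(1+alpha)/2 = -1.0.
Gamma = -1.0 * -23.4375 = 23.4375

23.4375


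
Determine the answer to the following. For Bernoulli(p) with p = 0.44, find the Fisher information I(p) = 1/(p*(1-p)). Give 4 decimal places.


For Bernoulli(p), Fisher information is I(p) = 1/(p*(1-p)).
p = 0.44, 1-p = 0.56.
p*(1-p) = 0.2464.
I(p) = 1/0.2464 = 4.0584

4.0584


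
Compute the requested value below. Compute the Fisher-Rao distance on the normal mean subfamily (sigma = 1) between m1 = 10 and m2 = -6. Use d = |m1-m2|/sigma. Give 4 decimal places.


On the fixed-variance normal subfamily, geodesic distance = |m1-m2|/sigma.
|10 - -6| = 16.
sigma = 1.
d = 16/1 = 16.0000

16.0000


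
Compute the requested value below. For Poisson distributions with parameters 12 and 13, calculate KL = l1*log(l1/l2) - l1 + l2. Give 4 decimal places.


KL divergence for Poisson:
KL = l1*log(l1/l2) - l1 + l2.
l1 = 12, l2 = 13.
log(12/13) = -0.080043.
l1*log(l1/l2) = 12 * -0.080043 = -0.960512.
KL = -0.960512 - 12 + 13 = 0.0395

0.0395


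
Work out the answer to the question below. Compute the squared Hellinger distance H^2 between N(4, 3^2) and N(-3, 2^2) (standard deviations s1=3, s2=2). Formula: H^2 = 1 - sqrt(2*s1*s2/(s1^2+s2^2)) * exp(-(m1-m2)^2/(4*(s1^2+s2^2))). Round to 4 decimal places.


Squared Hellinger distance for Gaussians:
H^2 = 1 - sqrt(2*s1*s2/(s1^2+s2^2)) * exp(-(m1-m2)^2/(4*(s1^2+s2^2))).
s1^2 = 9, s2^2 = 4, s1^2+s2^2 = 13.
sqrt(2*3*2/(13)) = 0.960769.
(m1-m2)^2 = (7)^2 = 49.
exp(-49/(4*13)) = exp(-0.942308) = 0.389727.
H^2 = 1 - 0.960769*0.389727 = 0.6256

0.6256


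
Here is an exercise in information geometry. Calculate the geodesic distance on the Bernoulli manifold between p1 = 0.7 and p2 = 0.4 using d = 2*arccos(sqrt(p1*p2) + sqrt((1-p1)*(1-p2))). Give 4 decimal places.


Geodesic distance on Bernoulli manifold:
d(p1,p2) = 2*arccos(sqrt(p1*p2) + sqrt((1-p1)*(1-p2))).
sqrt(p1*p2) = sqrt(0.7*0.4) = 0.52915.
sqrt((1-p1)*(1-p2)) = sqrt(0.3*0.6) = 0.424264.
arg = 0.52915 + 0.424264 = 0.953414.
d = 2*arccos(0.953414) = 0.6129

0.6129


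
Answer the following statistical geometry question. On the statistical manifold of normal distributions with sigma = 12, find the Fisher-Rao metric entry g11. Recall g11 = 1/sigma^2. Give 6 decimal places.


For the 2-parameter normal family, the Fisher metric has:
  g11 = 1/sigma^2, g22 = 2/sigma^2.
sigma = 12, sigma^2 = 144.
g11 = 0.006944

0.006944


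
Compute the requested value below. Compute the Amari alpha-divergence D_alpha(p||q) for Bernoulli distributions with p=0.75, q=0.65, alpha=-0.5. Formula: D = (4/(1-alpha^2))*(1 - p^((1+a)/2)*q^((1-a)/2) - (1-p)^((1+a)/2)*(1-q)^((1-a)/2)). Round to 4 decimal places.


Amari alpha-divergence:
D = (4/(1-alpha^2))*(1 - p^((1+a)/2)*q^((1-a)/2) - (1-p)^((1+a)/2)*(1-q)^((1-a)/2)).
alpha = -0.5, p = 0.75, q = 0.65.
e1 = (1+alpha)/2 = 0.25, e2 = (1-alpha)/2 = 0.75.
t1 = p^e1 * q^e2 = 0.75^0.25 * 0.65^0.75 = 0.673675.
t2 = (1-p)^e1 * (1-q)^e2 = 0.25^0.25 * 0.35^0.75 = 0.321763.
4/(1-alpha^2) = 5.333333.
D = 5.333333*(1 - 0.673675 - 0.321763) = 0.0243

0.0243


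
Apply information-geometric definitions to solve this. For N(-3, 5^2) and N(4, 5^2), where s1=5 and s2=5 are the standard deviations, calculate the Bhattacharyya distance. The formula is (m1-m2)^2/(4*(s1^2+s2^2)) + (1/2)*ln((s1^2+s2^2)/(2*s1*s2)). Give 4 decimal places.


Bhattacharyya distance between two Gaussians:
DB = (m1-m2)^2/(4*(s1^2+s2^2)) + (1/2)*ln((s1^2+s2^2)/(2*s1*s2)).
(m1-m2)^2 = (-7)^2 = 49.
s1^2+s2^2 = 25 + 25 = 50.
term1 = 49/200 = 0.245.
term2 = 0.5*ln(50/50.0) = 0.0.
DB = 0.245 + 0.0 = 0.2450

0.2450


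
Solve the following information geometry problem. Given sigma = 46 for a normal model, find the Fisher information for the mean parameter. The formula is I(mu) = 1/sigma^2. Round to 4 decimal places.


The Fisher information for the mean of a normal distribution is I(mu) = 1/sigma^2.
sigma = 46, so sigma^2 = 2116.
I(mu) = 1/2116 = 0.0005

0.0005


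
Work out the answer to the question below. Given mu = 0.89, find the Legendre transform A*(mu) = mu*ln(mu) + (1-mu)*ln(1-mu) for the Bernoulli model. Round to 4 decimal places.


Legendre transform for Bernoulli:
A*(mu) = mu*log(mu) + (1-mu)*log(1-mu).
mu = 0.89, 1-mu = 0.11.
mu*log(mu) = 0.89*log(0.89) = -0.103715.
(1-mu)*log(1-mu) = 0.11*log(0.11) = -0.2428.
A* = -0.103715 + -0.2428 = -0.3465

-0.3465


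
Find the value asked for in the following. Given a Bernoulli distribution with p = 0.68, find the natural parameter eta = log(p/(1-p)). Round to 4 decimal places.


Natural parameter for Bernoulli: eta = log(p/(1-p)).
p = 0.68, 1-p = 0.32.
p/(1-p) = 2.125.
eta = log(2.125) = 0.7538

0.7538


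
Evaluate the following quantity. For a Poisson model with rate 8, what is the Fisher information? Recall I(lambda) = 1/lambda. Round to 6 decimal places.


Fisher information for Poisson: I(lambda) = 1/lambda.
lambda = 8.
I(lambda) = 1/8 = 0.125000

0.125000


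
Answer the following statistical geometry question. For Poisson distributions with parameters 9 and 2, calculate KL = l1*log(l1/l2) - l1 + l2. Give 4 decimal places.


KL divergence for Poisson:
KL = l1*log(l1/l2) - l1 + l2.
l1 = 9, l2 = 2.
log(9/2) = 1.504077.
l1*log(l1/l2) = 9 * 1.504077 = 13.536697.
KL = 13.536697 - 9 + 2 = 6.5367

6.5367


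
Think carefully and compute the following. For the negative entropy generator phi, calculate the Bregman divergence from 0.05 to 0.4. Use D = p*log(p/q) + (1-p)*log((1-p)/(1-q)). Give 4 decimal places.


Bregman divergence with negative entropy generator:
D = p*log(p/q) + (1-p)*log((1-p)/(1-q)).
p = 0.05, q = 0.4.
p*log(p/q) = 0.05*log(0.05/0.4) = -0.103972.
(1-p)*log((1-p)/(1-q)) = 0.95*log(0.95/0.6) = 0.436556.
D = -0.103972 + 0.436556 = 0.3326

0.3326


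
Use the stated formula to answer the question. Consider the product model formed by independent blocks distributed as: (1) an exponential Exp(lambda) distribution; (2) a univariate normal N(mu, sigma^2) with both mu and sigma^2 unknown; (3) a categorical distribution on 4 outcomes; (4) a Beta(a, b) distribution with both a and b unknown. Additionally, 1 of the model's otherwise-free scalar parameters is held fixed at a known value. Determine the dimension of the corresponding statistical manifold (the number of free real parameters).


The dimension of a statistical manifold equals the number of free
(independent) real parameters of the model. For a product of independent
blocks the parameter counts add.
- exponential (lambda): 1.
- normal (mu, sigma^2): 2.
- categorical on 4 outcomes (probabilities sum to 1): 4-1 = 3.
- Beta (a, b): 2.
Total = 1 + 2 + 3 + 2 = 8.
1 parameter(s) fixed at known values: 8 - 1 = 7.
Dimension = 7

7


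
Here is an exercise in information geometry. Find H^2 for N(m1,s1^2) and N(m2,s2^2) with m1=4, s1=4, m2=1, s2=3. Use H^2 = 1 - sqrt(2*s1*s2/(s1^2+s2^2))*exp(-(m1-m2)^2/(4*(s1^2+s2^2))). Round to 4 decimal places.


Squared Hellinger distance for Gaussians:
H^2 = 1 - sqrt(2*s1*s2/(s1^2+s2^2)) * exp(-(m1-m2)^2/(4*(s1^2+s2^2))).
s1^2 = 16, s2^2 = 9, s1^2+s2^2 = 25.
sqrt(2*4*3/(25)) = 0.979796.
(m1-m2)^2 = (3)^2 = 9.
exp(-9/(4*25)) = exp(-0.09) = 0.913931.
H^2 = 1 - 0.979796*0.913931 = 0.1045

0.1045


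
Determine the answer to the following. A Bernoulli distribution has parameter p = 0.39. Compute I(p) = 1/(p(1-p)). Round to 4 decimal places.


For Bernoulli(p), Fisher information is I(p) = 1/(p*(1-p)).
p = 0.39, 1-p = 0.61.
p*(1-p) = 0.2379.
I(p) = 1/0.2379 = 4.2034

4.2034


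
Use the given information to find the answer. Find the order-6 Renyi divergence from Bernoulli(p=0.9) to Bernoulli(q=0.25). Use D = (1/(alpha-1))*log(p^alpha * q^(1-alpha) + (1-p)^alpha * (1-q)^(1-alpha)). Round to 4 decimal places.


Renyi divergence of order alpha between Bernoulli distributions:
D = (1/(alpha-1))*log(p^alpha * q^(1-alpha) + (1-p)^alpha * (1-q)^(1-alpha)).
alpha = 6, p = 0.9, q = 0.25.
p^alpha * q^(1-alpha) = 0.9^6 * 0.25^-5 = 544.195584.
(1-p)^alpha * (1-q)^(1-alpha) = 0.1^6 * 0.75^-5 = 4e-06.
sum = 544.195584 + 4e-06 = 544.195588.
D = (1/5)*log(544.195588) = 1.2599

1.2599


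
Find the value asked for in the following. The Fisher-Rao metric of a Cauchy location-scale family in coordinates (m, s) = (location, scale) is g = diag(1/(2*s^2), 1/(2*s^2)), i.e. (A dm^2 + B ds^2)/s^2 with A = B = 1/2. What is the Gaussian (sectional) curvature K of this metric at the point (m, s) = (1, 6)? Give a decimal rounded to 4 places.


The metric has the form g = (A dm^2 + B ds^2)/s^2 with A = 1/2, B = 1/2.
Substitute u = sqrt(A/B)*m: g = B*(du^2 + ds^2)/s^2, i.e. B times the
Poincare upper half-plane metric, which has constant Gaussian curvature -1.
Scaling a 2D metric by a constant c divides the Gaussian curvature by c,
so K = -1/B = -1/(1/2) = -2.0000 everywhere (the point (m, s) = (1, 6) is irrelevant:
the curvature is constant).
The requested Gaussian curvature is K = -2.0000.

-2.0000


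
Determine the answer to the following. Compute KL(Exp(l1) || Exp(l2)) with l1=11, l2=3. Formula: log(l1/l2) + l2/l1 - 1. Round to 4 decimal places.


KL divergence for exponential family:
KL = log(l1/l2) + l2/l1 - 1.
log(11/3) = 1.299283.
3/11 = 0.272727.
KL = 1.299283 + 0.272727 - 1 = 0.5720

0.5720


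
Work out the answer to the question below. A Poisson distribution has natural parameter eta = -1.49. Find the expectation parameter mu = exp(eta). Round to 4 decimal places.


Expectation parameter for Poisson exponential family:
mu = exp(eta).
eta = -1.49.
mu = exp(-1.49) = 0.2254

0.2254


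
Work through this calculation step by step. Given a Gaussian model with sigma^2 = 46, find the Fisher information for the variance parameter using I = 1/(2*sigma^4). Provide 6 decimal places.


Fisher information for variance: I(sigma^2) = 1/(2*sigma^4).
sigma^2 = 46, so sigma^4 = 2116.
I = 1/(2*2116) = 1/4232 = 0.000236

0.000236


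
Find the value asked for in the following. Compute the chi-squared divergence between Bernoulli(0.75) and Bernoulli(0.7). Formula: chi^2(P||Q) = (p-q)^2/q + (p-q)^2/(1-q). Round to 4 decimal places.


Chi-squared divergence between Bernoulli distributions:
chi^2 = (p-q)^2/q + (p-q)^2/(1-q).
p = 0.75, q = 0.7, p-q = 0.05.
(p-q)^2 = 0.0025.
term1 = 0.0025/0.7 = 0.003571.
term2 = 0.0025/0.3 = 0.008333.
chi^2 = 0.003571 + 0.008333 = 0.0119

0.0119


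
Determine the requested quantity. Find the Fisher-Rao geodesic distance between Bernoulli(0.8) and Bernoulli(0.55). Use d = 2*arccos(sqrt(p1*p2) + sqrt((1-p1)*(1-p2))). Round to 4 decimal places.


Geodesic distance on Bernoulli manifold:
d(p1,p2) = 2*arccos(sqrt(p1*p2) + sqrt((1-p1)*(1-p2))).
sqrt(p1*p2) = sqrt(0.8*0.55) = 0.663325.
sqrt((1-p1)*(1-p2)) = sqrt(0.2*0.45) = 0.3.
arg = 0.663325 + 0.3 = 0.963325.
d = 2*arccos(0.963325) = 0.5433

0.5433


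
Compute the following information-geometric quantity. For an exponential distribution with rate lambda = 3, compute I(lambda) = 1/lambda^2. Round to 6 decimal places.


Fisher information for exponential: I(lambda) = 1/lambda^2.
lambda = 3, lambda^2 = 9.
I = 1/9 = 0.111111

0.111111


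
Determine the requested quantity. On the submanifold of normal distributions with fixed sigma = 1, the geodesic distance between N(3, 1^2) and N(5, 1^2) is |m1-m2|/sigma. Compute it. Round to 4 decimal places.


On the fixed-variance normal subfamily, geodesic distance = |m1-m2|/sigma.
|3 - 5| = 2.
sigma = 1.
d = 2/1 = 2.0000

2.0000


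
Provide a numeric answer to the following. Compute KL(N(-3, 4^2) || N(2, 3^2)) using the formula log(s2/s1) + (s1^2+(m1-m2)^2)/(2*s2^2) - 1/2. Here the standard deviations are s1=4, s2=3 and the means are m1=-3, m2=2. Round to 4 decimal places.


KL divergence between normal distributions:
KL = log(s2/s1) + (s1^2 + (m1-m2)^2)/(2*s2^2) - 1/2.
log(3/4) = -0.287682.
(4^2 + (-3-2)^2)/(2*3^2) = (16 + 25)/18 = 2.277778.
KL = -0.287682 + 2.277778 - 0.5 = 1.4901

1.4901


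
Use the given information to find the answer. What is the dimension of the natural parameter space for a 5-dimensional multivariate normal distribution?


Exponential family dimension calculation:
For 5-dim MVN: mean has 5 params, covariance has 5*6/2 = 15 unique entries.
Total dim = 5 + 15 = 20.

20


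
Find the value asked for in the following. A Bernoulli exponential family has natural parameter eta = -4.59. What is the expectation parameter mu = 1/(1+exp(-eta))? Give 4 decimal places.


Dual coordinate (expectation parameter) for Bernoulli:
mu = 1/(1+exp(-eta)).
eta = -4.59.
exp(-eta) = exp(4.59) = 98.49443.
mu = 1/(1+98.49443) = 0.0101

0.0101


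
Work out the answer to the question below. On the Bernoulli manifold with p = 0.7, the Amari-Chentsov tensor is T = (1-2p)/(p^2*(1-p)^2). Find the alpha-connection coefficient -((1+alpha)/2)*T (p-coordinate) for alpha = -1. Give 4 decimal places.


Skewness (Amari-Chentsov) tensor: T = (1-2p)/(p^2*(1-p)^2).
p = 0.7, 1-2p = -0.4, p^2 = 0.49, (1-p)^2 = 0.09.
T = -0.4/(0.49 * 0.09) = -9.070295.
In the p-coordinate, Gamma^(alpha) = Gamma^(0) - (alpha/2)*T with Gamma^(0) = (1/2)*g'(p) = -T/2,
so Gamma^(alpha) = -((1+alpha)/2)*T.
alpha = -1, -(1+alpha)/2 = 0.0.
Gamma = 0.0 * -9.070295 = 0.0000

0.0000


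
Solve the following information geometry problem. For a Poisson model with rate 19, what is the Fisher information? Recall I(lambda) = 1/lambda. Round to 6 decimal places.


Fisher information for Poisson: I(lambda) = 1/lambda.
lambda = 19.
I(lambda) = 1/19 = 0.052632

0.052632


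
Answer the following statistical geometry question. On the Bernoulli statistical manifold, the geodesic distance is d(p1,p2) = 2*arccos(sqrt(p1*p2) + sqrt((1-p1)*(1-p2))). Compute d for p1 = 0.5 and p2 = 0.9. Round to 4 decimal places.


Geodesic distance on Bernoulli manifold:
d(p1,p2) = 2*arccos(sqrt(p1*p2) + sqrt((1-p1)*(1-p2))).
sqrt(p1*p2) = sqrt(0.5*0.9) = 0.67082.
sqrt((1-p1)*(1-p2)) = sqrt(0.5*0.1) = 0.223607.
arg = 0.67082 + 0.223607 = 0.894427.
d = 2*arccos(0.894427) = 0.9273

0.9273


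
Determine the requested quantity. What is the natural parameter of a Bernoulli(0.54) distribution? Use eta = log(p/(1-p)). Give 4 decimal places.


Natural parameter for Bernoulli: eta = log(p/(1-p)).
p = 0.54, 1-p = 0.46.
p/(1-p) = 1.173913.
eta = log(1.173913) = 0.1603

0.1603


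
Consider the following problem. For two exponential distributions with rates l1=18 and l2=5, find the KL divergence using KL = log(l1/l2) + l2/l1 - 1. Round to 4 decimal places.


KL divergence for exponential family:
KL = log(l1/l2) + l2/l1 - 1.
log(18/5) = 1.280934.
5/18 = 0.277778.
KL = 1.280934 + 0.277778 - 1 = 0.5587

0.5587


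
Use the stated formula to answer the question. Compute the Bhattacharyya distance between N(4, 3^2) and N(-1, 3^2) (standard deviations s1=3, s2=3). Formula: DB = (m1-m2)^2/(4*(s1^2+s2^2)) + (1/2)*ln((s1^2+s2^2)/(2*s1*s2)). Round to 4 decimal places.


Bhattacharyya distance between two Gaussians:
DB = (m1-m2)^2/(4*(s1^2+s2^2)) + (1/2)*ln((s1^2+s2^2)/(2*s1*s2)).
(m1-m2)^2 = (5)^2 = 25.
s1^2+s2^2 = 9 + 9 = 18.
term1 = 25/72 = 0.347222.
term2 = 0.5*ln(18/18.0) = 0.0.
DB = 0.347222 + 0.0 = 0.3472

0.3472


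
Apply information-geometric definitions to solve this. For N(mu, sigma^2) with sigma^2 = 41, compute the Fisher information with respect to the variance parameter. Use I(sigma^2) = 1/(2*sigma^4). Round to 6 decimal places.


Fisher information for variance: I(sigma^2) = 1/(2*sigma^4).
sigma^2 = 41, so sigma^4 = 1681.
I = 1/(2*1681) = 1/3362 = 0.000297

0.000297


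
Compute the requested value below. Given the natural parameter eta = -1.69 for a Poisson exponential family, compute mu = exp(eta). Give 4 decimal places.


Expectation parameter for Poisson exponential family:
mu = exp(eta).
eta = -1.69.
mu = exp(-1.69) = 0.1845

0.1845


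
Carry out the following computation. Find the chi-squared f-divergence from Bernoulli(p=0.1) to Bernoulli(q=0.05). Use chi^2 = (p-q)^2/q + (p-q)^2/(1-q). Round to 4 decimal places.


Chi-squared divergence between Bernoulli distributions:
chi^2 = (p-q)^2/q + (p-q)^2/(1-q).
p = 0.1, q = 0.05, p-q = 0.05.
(p-q)^2 = 0.0025.
term1 = 0.0025/0.05 = 0.05.
term2 = 0.0025/0.95 = 0.002632.
chi^2 = 0.05 + 0.002632 = 0.0526

0.0526


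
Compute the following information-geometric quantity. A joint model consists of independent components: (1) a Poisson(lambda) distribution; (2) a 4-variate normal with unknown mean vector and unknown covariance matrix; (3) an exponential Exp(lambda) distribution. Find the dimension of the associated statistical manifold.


The dimension of a statistical manifold equals the number of free
(independent) real parameters of the model. For a product of independent
blocks the parameter counts add.
- Poisson (lambda): 1.
- 4-variate normal: 4 (mean) + 4*5/2 = 10 (symmetric covariance) = 14.
- exponential (lambda): 1.
Total = 1 + 14 + 1 = 16.
Dimension = 16

16


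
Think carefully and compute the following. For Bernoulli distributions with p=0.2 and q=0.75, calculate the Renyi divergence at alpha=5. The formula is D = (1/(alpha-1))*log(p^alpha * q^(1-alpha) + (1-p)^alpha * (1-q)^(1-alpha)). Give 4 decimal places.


Renyi divergence of order alpha between Bernoulli distributions:
D = (1/(alpha-1))*log(p^alpha * q^(1-alpha) + (1-p)^alpha * (1-q)^(1-alpha)).
alpha = 5, p = 0.2, q = 0.75.
p^alpha * q^(1-alpha) = 0.2^5 * 0.75^-4 = 0.001011.
(1-p)^alpha * (1-q)^(1-alpha) = 0.8^5 * 0.25^-4 = 83.88608.
sum = 0.001011 + 83.88608 = 83.887091.
D = (1/4)*log(83.887091) = 1.1074

1.1074


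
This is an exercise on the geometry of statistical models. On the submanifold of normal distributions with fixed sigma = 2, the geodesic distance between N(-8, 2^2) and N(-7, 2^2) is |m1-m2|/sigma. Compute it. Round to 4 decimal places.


On the fixed-variance normal subfamily, geodesic distance = |m1-m2|/sigma.
|-8 - -7| = 1.
sigma = 2.
d = 1/2 = 0.5000

0.5000


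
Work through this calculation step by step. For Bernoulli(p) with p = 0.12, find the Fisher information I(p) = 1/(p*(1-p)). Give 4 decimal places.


For Bernoulli(p), Fisher information is I(p) = 1/(p*(1-p)).
p = 0.12, 1-p = 0.88.
p*(1-p) = 0.1056.
I(p) = 1/0.1056 = 9.4697

9.4697


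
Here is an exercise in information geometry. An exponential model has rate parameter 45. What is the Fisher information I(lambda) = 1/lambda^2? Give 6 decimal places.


Fisher information for exponential: I(lambda) = 1/lambda^2.
lambda = 45, lambda^2 = 2025.
I = 1/2025 = 0.000494

0.000494


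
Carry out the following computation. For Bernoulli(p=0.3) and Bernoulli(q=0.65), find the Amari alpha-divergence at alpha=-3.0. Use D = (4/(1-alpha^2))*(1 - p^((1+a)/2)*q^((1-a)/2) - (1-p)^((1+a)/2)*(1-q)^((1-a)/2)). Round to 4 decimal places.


Amari alpha-divergence:
D = (4/(1-alpha^2))*(1 - p^((1+a)/2)*q^((1-a)/2) - (1-p)^((1+a)/2)*(1-q)^((1-a)/2)).
alpha = -3.0, p = 0.3, q = 0.65.
e1 = (1+alpha)/2 = -1.0, e2 = (1-alpha)/2 = 2.0.
t1 = p^e1 * q^e2 = 0.3^-1.0 * 0.65^2.0 = 1.408333.
t2 = (1-p)^e1 * (1-q)^e2 = 0.7^-1.0 * 0.35^2.0 = 0.175.
4/(1-alpha^2) = -0.5.
D = -0.5*(1 - 1.408333 - 0.175) = 0.2917

0.2917


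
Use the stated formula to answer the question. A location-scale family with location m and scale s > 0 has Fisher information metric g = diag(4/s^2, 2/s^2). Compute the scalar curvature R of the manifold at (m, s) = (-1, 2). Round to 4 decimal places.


The metric has the form g = (A dm^2 + B ds^2)/s^2 with A = 4, B = 2.
Substitute u = sqrt(A/B)*m: g = B*(du^2 + ds^2)/s^2, i.e. B times the
Poincare upper half-plane metric, which has constant Gaussian curvature -1.
Scaling a 2D metric by a constant c divides the Gaussian curvature by c,
so K = -1/B = -1/(2) = -0.5000 everywhere (the point (m, s) = (-1, 2) is irrelevant:
the curvature is constant).
Scalar curvature in dimension 2: R = 2K = -2/(2) = -1.0000.

-1.0000


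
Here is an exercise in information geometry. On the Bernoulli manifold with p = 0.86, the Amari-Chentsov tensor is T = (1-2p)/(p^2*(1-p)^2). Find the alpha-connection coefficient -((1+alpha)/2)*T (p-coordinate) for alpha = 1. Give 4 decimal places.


Skewness (Amari-Chentsov) tensor: T = (1-2p)/(p^2*(1-p)^2).
p = 0.86, 1-2p = -0.72, p^2 = 0.7396, (1-p)^2 = 0.0196.
T = -0.72/(0.7396 * 0.0196) = -49.668326.
In the p-coordinate, Gamma^(alpha) = Gamma^(0) - (alpha/2)*T with Gamma^(0) = (1/2)*g'(p) = -T/2,
so Gamma^(alpha) = -((1+alpha)/2)*T.
alpha = 1, -(1+alpha)/2 = -1.0.
Gamma = -1.0 * -49.668326 = 49.6683

49.6683


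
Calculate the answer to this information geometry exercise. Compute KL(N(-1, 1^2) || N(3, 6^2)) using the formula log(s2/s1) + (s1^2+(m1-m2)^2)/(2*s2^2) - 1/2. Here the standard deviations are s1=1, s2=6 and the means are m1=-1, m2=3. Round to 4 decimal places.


KL divergence between normal distributions:
KL = log(s2/s1) + (s1^2 + (m1-m2)^2)/(2*s2^2) - 1/2.
log(6/1) = 1.791759.
(1^2 + (-1-3)^2)/(2*6^2) = (1 + 16)/72 = 0.236111.
KL = 1.791759 + 0.236111 - 0.5 = 1.5279

1.5279


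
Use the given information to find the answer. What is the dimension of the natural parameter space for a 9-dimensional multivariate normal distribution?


Exponential family dimension calculation:
For 9-dim MVN: mean has 9 params, covariance has 9*10/2 = 45 unique entries.
Total dim = 9 + 45 = 54.

54


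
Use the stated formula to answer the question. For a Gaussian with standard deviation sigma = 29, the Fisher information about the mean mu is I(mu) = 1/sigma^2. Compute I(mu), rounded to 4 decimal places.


The Fisher information for the mean of a normal distribution is I(mu) = 1/sigma^2.
sigma = 29, so sigma^2 = 841.
I(mu) = 1/841 = 0.0012

0.0012


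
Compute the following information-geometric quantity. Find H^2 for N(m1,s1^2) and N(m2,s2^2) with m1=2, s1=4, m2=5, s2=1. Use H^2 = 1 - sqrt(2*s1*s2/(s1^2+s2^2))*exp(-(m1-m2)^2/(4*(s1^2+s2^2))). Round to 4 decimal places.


Squared Hellinger distance for Gaussians:
H^2 = 1 - sqrt(2*s1*s2/(s1^2+s2^2)) * exp(-(m1-m2)^2/(4*(s1^2+s2^2))).
s1^2 = 16, s2^2 = 1, s1^2+s2^2 = 17.
sqrt(2*4*1/(17)) = 0.685994.
(m1-m2)^2 = (-3)^2 = 9.
exp(-9/(4*17)) = exp(-0.132353) = 0.876032.
H^2 = 1 - 0.685994*0.876032 = 0.3990

0.3990


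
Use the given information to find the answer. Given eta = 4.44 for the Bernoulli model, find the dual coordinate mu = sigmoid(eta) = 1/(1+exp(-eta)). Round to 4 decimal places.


Dual coordinate (expectation parameter) for Bernoulli:
mu = 1/(1+exp(-eta)).
eta = 4.44.
exp(-eta) = exp(-4.44) = 0.011796.
mu = 1/(1+0.011796) = 0.9883

0.9883


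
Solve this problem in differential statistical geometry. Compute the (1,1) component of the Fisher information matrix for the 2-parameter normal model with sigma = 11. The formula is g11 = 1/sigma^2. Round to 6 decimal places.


For the 2-parameter normal family, the Fisher metric has:
  g11 = 1/sigma^2, g22 = 2/sigma^2.
sigma = 11, sigma^2 = 121.
g11 = 0.008264

0.008264


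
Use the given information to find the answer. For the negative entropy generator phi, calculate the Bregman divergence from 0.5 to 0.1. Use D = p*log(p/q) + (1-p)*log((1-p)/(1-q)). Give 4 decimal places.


Bregman divergence with negative entropy generator:
D = p*log(p/q) + (1-p)*log((1-p)/(1-q)).
p = 0.5, q = 0.1.
p*log(p/q) = 0.5*log(0.5/0.1) = 0.804719.
(1-p)*log((1-p)/(1-q)) = 0.5*log(0.5/0.9) = -0.293893.
D = 0.804719 + -0.293893 = 0.5108

0.5108


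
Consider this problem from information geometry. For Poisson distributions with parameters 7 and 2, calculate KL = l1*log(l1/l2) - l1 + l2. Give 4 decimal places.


KL divergence for Poisson:
KL = l1*log(l1/l2) - l1 + l2.
l1 = 7, l2 = 2.
log(7/2) = 1.252763.
l1*log(l1/l2) = 7 * 1.252763 = 8.769341.
KL = 8.769341 - 7 + 2 = 3.7693

3.7693


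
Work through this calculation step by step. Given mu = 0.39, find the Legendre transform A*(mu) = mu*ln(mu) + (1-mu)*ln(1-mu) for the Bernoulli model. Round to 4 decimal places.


Legendre transform for Bernoulli:
A*(mu) = mu*log(mu) + (1-mu)*log(1-mu).
mu = 0.39, 1-mu = 0.61.
mu*log(mu) = 0.39*log(0.39) = -0.367227.
(1-mu)*log(1-mu) = 0.61*log(0.61) = -0.301521.
A* = -0.367227 + -0.301521 = -0.6687

-0.6687


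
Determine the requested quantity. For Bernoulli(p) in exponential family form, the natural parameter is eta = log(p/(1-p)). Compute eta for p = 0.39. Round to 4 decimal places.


Natural parameter for Bernoulli: eta = log(p/(1-p)).
p = 0.39, 1-p = 0.61.
p/(1-p) = 0.639344.
eta = log(0.639344) = -0.4473

-0.4473


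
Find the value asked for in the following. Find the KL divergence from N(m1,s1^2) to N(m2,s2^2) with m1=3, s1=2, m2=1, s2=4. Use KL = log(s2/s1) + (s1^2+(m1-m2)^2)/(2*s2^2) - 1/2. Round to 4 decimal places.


KL divergence between normal distributions:
KL = log(s2/s1) + (s1^2 + (m1-m2)^2)/(2*s2^2) - 1/2.
log(4/2) = 0.693147.
(2^2 + (3-1)^2)/(2*4^2) = (4 + 4)/32 = 0.25.
KL = 0.693147 + 0.25 - 0.5 = 0.4431

0.4431


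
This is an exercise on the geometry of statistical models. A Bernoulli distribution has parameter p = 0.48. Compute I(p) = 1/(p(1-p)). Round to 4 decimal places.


For Bernoulli(p), Fisher information is I(p) = 1/(p*(1-p)).
p = 0.48, 1-p = 0.52.
p*(1-p) = 0.2496.
I(p) = 1/0.2496 = 4.0064

4.0064


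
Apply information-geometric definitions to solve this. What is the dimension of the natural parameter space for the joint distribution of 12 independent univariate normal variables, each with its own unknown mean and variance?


Exponential family dimension calculation:
Each univariate normal has two natural parameters (mu/sigma^2 and -1/(2 sigma^2)).
With 12 independent components, dim = 2 * 12 = 24.

24


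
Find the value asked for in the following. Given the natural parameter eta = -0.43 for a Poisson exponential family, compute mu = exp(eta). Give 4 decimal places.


Expectation parameter for Poisson exponential family:
mu = exp(eta).
eta = -0.43.
mu = exp(-0.43) = 0.6505

0.6505


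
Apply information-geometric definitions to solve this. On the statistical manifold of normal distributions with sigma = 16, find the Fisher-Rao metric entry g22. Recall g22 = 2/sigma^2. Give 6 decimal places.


For the 2-parameter normal family, the Fisher metric has:
  g11 = 1/sigma^2, g22 = 2/sigma^2.
sigma = 16, sigma^2 = 256.
g22 = 0.007813

0.007813


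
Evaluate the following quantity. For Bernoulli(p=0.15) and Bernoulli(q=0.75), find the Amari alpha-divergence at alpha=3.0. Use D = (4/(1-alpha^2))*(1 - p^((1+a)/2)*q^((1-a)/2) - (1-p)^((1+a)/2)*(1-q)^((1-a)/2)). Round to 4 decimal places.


Amari alpha-divergence:
D = (4/(1-alpha^2))*(1 - p^((1+a)/2)*q^((1-a)/2) - (1-p)^((1+a)/2)*(1-q)^((1-a)/2)).
alpha = 3.0, p = 0.15, q = 0.75.
e1 = (1+alpha)/2 = 2.0, e2 = (1-alpha)/2 = -1.0.
t1 = p^e1 * q^e2 = 0.15^2.0 * 0.75^-1.0 = 0.03.
t2 = (1-p)^e1 * (1-q)^e2 = 0.85^2.0 * 0.25^-1.0 = 2.89.
4/(1-alpha^2) = -0.5.
D = -0.5*(1 - 0.03 - 2.89) = 0.9600

0.9600


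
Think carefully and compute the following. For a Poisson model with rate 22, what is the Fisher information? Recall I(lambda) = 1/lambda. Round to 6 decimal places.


Fisher information for Poisson: I(lambda) = 1/lambda.
lambda = 22.
I(lambda) = 1/22 = 0.045455

0.045455
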